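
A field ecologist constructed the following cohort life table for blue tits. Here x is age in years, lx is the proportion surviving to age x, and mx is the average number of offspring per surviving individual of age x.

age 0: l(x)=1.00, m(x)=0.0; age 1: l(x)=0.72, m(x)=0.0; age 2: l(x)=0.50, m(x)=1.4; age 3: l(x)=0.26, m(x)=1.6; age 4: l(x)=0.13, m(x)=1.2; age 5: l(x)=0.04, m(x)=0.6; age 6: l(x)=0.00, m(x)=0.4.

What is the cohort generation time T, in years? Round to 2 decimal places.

2.62

lx·mx: 0, 0, 0.7, 0.416, 0.156, 0.024, 0 → R0 = 1.296
x·lx·mx: 0, 0, 1.4, 1.248, 0.624, 0.12, 0 → Σ = 3.392
T = 3.392 / 1.296 = 2.617284… → 2.62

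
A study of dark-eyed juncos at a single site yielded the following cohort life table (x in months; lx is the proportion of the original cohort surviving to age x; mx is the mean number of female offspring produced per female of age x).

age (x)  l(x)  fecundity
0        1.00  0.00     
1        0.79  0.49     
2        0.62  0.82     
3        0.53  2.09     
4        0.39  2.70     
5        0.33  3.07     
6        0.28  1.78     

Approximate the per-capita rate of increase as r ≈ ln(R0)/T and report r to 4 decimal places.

0.4083

R0 = Σ lx·mx = 0 + 0.3871 + 0.5084 + 1.1077 + 1.053 + 1.0131 + 0.4984 = 4.5677
Σ x·lx·mx = 16.9949; T = 16.9949/4.5677 = 3.72067…
r ≈ ln(R0)/T = ln(4.5677)/3.72067… = 0.408263… → 0.4083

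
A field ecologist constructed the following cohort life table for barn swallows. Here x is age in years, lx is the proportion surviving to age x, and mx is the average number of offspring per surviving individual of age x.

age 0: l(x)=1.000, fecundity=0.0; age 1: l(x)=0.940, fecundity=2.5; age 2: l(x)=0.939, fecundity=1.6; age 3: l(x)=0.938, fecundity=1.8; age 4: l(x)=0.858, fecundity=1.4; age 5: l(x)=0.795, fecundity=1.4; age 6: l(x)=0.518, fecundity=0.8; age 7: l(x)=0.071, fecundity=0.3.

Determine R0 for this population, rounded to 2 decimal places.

lx·mx by age: 0, 2.35, 1.5024, 1.6884, 1.2012, 1.113, 0.4144, 0.0213
R0 = Σ lx·mx = 8.2907 → 8.29

8.29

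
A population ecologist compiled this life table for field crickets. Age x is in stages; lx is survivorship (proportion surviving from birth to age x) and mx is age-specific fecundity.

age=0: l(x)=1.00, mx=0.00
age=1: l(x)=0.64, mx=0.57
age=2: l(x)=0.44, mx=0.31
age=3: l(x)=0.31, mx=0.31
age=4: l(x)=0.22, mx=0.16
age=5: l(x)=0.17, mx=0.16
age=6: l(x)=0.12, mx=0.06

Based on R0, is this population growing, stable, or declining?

declining

R0 = Σ lx·mx = 0 + 0.3648 + 0.1364 + 0.0961 + 0.0352 + 0.0272 + 0.0072 = 0.6669
R0 < 1, so the population is declining.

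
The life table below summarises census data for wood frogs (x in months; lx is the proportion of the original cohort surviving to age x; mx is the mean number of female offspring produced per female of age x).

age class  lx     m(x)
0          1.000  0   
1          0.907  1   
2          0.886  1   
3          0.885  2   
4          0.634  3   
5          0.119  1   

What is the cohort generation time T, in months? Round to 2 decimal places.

lx·mx: 0, 0.907, 0.886, 1.77, 1.902, 0.119 → R0 = 5.584
x·lx·mx: 0, 0.907, 1.772, 5.31, 7.608, 0.595 → Σ = 16.192
T = 16.192 / 5.584 = 2.899713… → 2.90

2.90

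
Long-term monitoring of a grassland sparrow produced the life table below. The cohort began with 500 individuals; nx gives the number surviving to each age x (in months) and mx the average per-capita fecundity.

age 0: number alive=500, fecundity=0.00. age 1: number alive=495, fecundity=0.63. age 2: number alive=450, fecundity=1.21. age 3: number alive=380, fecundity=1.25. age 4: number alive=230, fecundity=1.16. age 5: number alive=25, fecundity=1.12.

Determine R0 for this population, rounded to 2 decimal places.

3.25

lx = nx/n0 = nx/500: 1, 0.99, 0.9, 0.76, 0.46, 0.05
lx·mx by age: 0, 0.6237, 1.089, 0.95, 0.5336, 0.056
R0 = Σ lx·mx = 3.2523 → 3.25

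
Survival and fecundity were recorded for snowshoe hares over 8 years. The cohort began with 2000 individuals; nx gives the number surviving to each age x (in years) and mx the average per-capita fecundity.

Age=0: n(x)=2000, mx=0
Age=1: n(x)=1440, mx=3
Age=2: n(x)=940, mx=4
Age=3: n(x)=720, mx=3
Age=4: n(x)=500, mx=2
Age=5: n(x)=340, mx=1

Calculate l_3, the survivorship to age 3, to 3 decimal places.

0.360

l_3 = n_3/n_0 = 720/2000 = 0.36 → 0.360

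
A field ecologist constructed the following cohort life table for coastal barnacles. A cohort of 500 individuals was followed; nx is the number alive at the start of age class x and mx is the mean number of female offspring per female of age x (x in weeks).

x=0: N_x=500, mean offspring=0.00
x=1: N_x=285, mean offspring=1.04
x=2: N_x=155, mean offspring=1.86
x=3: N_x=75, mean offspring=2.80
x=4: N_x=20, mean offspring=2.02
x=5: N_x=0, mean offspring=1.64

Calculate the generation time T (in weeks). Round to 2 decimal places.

1.99

lx = nx/n0 = nx/500: 1, 0.57, 0.31, 0.15, 0.04, 0
lx·mx: 0, 0.5928, 0.5766, 0.42, 0.0808, 0 → R0 = 1.6702
x·lx·mx: 0, 0.5928, 1.1532, 1.26, 0.3232, 0 → Σ = 3.3292
T = 3.3292 / 1.6702 = 1.993294… → 1.99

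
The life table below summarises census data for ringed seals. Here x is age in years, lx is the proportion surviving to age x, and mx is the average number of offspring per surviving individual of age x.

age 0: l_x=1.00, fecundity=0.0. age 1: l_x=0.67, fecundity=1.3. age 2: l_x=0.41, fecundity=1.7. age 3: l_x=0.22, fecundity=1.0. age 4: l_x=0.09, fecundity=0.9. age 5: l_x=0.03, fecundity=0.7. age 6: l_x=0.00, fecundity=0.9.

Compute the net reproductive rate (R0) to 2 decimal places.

1.89

lx·mx by age: 0, 0.871, 0.697, 0.22, 0.081, 0.021, 0
R0 = Σ lx·mx = 1.89 → 1.89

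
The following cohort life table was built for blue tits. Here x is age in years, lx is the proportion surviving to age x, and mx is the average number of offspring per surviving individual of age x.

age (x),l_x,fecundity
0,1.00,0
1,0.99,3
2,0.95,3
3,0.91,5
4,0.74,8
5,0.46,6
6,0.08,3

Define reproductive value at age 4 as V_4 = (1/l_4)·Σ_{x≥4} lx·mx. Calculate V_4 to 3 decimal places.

12.054

lx·mx for x ≥ 4: 5.92, 2.76, 0.24 → sum = 8.92
V_4 = 8.92 / l_4 = 8.92 / 0.74 = 12.054054… → 12.054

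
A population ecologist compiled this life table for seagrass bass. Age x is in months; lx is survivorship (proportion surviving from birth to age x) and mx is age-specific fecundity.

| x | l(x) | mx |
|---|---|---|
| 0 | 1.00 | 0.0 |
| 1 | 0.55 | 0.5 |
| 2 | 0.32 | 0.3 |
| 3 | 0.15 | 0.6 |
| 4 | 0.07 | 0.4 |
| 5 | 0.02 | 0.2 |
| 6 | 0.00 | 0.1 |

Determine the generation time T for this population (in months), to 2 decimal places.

1.76

lx·mx: 0, 0.275, 0.096, 0.09, 0.028, 0.004, 0 → R0 = 0.493
x·lx·mx: 0, 0.275, 0.192, 0.27, 0.112, 0.02, 0 → Σ = 0.869
T = 0.869 / 0.493 = 1.762677… → 1.76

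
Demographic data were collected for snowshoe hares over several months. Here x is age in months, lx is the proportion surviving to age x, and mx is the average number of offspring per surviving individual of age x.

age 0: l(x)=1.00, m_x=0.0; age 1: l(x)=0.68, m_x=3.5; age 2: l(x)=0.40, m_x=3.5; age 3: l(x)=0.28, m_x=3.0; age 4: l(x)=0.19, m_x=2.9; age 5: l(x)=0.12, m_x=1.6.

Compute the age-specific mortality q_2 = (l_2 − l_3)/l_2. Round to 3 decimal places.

q_2 = (l_2 − l_3) / l_2 = (0.4 − 0.28) / 0.4
     = 0.12 / 0.4 = 0.3 → 0.300

0.300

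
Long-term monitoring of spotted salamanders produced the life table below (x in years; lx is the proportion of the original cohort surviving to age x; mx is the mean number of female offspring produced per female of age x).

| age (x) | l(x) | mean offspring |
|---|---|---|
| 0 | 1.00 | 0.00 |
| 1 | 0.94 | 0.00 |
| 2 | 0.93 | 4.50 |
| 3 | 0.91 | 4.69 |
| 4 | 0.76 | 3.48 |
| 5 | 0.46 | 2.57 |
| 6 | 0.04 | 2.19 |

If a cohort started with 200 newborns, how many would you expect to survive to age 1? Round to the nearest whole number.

Expected survivors = N0 · l_1 = 200 × 0.94 = 188 → 188

188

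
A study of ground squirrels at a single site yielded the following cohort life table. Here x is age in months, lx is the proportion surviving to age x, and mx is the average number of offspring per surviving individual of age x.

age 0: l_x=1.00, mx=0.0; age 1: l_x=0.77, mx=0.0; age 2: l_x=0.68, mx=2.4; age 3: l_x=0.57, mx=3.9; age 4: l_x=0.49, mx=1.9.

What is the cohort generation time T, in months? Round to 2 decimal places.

2.85

lx·mx: 0, 0, 1.632, 2.223, 0.931 → R0 = 4.786
x·lx·mx: 0, 0, 3.264, 6.669, 3.724 → Σ = 13.657
T = 13.657 / 4.786 = 2.853531… → 2.85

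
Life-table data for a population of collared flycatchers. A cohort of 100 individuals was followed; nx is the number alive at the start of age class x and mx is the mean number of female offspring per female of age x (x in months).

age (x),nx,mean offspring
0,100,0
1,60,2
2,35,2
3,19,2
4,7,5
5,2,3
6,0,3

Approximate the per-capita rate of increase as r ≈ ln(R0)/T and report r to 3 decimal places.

0.489

lx = nx/n0 = nx/100: 1, 0.6, 0.35, 0.19, 0.07, 0.02, 0
R0 = Σ lx·mx = 0 + 1.2 + 0.7 + 0.38 + 0.35 + 0.06 + 0 = 2.69
Σ x·lx·mx = 5.44; T = 5.44/2.69 = 2.0223…
r ≈ ln(R0)/T = ln(2.69)/2.0223… = 0.48931… → 0.489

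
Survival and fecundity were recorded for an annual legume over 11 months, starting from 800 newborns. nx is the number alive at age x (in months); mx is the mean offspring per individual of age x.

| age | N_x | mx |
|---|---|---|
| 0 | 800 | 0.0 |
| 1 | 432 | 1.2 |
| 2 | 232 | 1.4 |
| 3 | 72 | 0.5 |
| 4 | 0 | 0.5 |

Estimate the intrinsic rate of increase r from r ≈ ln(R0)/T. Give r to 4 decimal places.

lx = nx/n0 = nx/800: 1, 0.54, 0.29, 0.09, 0
R0 = Σ lx·mx = 0 + 0.648 + 0.406 + 0.045 + 0 = 1.099
Σ x·lx·mx = 1.595; T = 1.595/1.099 = 1.45132…
r ≈ ln(R0)/T = ln(1.099)/1.45132… = 0.065045… → 0.0650

0.0650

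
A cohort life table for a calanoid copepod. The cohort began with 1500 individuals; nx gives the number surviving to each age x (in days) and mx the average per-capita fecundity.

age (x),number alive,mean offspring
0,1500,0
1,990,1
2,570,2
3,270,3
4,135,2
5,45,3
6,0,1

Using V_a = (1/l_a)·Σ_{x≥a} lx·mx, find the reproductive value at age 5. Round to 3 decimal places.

3.000

lx = nx/n0 = nx/1500: 1, 0.66, 0.38, 0.18, 0.09, 0.03, 0
lx·mx for x ≥ 5: 0.09, 0 → sum = 0.09
V_5 = 0.09 / l_5 = 0.09 / 0.03 = 3 → 3.000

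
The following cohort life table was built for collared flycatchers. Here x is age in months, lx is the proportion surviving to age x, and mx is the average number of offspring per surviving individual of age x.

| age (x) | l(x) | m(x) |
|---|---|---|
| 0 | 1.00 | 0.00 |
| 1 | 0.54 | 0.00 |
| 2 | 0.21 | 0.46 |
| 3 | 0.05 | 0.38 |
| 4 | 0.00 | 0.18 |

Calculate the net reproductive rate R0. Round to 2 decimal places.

lx·mx by age: 0, 0, 0.0966, 0.019, 0
R0 = Σ lx·mx = 0.1156 → 0.12

0.12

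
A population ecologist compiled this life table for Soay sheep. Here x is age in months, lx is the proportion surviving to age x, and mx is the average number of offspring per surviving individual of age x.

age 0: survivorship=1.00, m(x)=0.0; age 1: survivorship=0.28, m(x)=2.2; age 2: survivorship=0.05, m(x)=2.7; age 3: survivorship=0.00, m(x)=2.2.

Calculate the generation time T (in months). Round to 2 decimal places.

lx·mx: 0, 0.616, 0.135, 0 → R0 = 0.751
x·lx·mx: 0, 0.616, 0.27, 0 → Σ = 0.886
T = 0.886 / 0.751 = 1.17976… → 1.18

1.18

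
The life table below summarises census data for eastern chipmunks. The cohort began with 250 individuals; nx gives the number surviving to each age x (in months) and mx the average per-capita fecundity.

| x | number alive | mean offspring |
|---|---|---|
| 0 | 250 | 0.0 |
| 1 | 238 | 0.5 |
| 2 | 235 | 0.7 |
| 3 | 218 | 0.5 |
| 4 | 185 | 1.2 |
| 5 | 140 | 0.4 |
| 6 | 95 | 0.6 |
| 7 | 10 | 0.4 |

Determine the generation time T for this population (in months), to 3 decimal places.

lx = nx/n0 = nx/250: 1, 0.952, 0.94, 0.872, 0.74, 0.56, 0.38, 0.04
lx·mx: 0, 0.476, 0.658, 0.436, 0.888, 0.224, 0.228, 0.016 → R0 = 2.926
x·lx·mx: 0, 0.476, 1.316, 1.308, 3.552, 1.12, 1.368, 0.112 → Σ = 9.252
T = 9.252 / 2.926 = 3.161996… → 3.162

3.162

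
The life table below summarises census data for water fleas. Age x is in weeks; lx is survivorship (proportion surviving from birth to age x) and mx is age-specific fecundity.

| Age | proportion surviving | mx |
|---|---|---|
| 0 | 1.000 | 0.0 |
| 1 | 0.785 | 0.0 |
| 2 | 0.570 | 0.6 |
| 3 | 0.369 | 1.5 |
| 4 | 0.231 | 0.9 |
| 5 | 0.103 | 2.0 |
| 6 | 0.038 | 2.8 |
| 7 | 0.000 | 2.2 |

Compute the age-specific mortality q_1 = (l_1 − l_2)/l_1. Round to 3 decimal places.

q_1 = (l_1 − l_2) / l_1 = (0.785 − 0.57) / 0.785
     = 0.215 / 0.785 = 0.273885… → 0.274

0.274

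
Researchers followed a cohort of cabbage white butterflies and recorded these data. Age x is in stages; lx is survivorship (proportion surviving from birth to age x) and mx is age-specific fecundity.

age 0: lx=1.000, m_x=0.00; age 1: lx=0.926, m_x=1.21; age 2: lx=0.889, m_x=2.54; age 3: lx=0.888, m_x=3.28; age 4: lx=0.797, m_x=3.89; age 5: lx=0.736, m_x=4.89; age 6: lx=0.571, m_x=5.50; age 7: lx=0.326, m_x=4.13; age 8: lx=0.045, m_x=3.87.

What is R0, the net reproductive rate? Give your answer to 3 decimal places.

17.652

lx·mx by age: 0, 1.12046, 2.25806, 2.91264, 3.10033, 3.59904, 3.1405, 1.34638, 0.17415
R0 = Σ lx·mx = 17.65156 → 17.652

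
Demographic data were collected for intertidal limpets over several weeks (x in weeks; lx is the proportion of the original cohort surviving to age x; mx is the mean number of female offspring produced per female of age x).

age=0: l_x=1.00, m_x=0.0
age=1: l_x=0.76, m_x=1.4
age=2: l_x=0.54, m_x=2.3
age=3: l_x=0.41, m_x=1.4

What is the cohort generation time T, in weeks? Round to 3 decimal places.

lx·mx: 0, 1.064, 1.242, 0.574 → R0 = 2.88
x·lx·mx: 0, 1.064, 2.484, 1.722 → Σ = 5.27
T = 5.27 / 2.88 = 1.829861… → 1.830

1.830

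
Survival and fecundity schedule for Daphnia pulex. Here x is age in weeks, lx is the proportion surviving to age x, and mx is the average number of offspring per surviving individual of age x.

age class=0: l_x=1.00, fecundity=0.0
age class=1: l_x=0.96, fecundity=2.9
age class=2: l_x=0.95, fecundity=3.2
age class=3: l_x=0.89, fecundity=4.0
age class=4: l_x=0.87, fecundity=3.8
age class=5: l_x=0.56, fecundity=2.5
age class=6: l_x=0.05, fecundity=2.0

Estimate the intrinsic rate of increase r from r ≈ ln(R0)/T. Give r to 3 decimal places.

R0 = Σ lx·mx = 0 + 2.784 + 3.04 + 3.56 + 3.306 + 1.4 + 0.1 = 14.19
Σ x·lx·mx = 40.368; T = 40.368/14.19 = 2.84482…
r ≈ ln(R0)/T = ln(14.19)/2.84482… = 0.93241… → 0.932

0.932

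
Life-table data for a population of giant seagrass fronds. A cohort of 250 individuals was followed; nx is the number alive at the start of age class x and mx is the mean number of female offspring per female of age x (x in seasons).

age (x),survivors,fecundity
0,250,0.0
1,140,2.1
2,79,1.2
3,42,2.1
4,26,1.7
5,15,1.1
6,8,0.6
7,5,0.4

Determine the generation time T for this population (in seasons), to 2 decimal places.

lx = nx/n0 = nx/250: 1, 0.56, 0.316, 0.168, 0.104, 0.06, 0.032, 0.02
lx·mx: 0, 1.176, 0.3792, 0.3528, 0.1768, 0.066, 0.0192, 0.008 → R0 = 2.178
x·lx·mx: 0, 1.176, 0.7584, 1.0584, 0.7072, 0.33, 0.1152, 0.056 → Σ = 4.2012
T = 4.2012 / 2.178 = 1.928926… → 1.93

1.93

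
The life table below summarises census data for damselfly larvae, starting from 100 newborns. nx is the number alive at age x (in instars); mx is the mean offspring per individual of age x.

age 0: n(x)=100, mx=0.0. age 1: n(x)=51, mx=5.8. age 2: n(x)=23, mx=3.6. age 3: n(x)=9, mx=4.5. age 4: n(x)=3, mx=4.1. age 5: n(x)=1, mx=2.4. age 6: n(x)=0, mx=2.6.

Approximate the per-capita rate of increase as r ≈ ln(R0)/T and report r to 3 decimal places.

0.988

lx = nx/n0 = nx/100: 1, 0.51, 0.23, 0.09, 0.03, 0.01, 0
R0 = Σ lx·mx = 0 + 2.958 + 0.828 + 0.405 + 0.123 + 0.024 + 0 = 4.338
Σ x·lx·mx = 6.441; T = 6.441/4.338 = 1.48479…
r ≈ ln(R0)/T = ln(4.338)/1.48479… = 0.9883… → 0.988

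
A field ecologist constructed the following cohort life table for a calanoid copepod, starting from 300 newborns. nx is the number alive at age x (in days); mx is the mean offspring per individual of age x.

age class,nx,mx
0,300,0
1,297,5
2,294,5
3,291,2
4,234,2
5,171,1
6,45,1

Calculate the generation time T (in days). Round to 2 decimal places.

2.17

lx = nx/n0 = nx/300: 1, 0.99, 0.98, 0.97, 0.78, 0.57, 0.15
lx·mx: 0, 4.95, 4.9, 1.94, 1.56, 0.57, 0.15 → R0 = 14.07
x·lx·mx: 0, 4.95, 9.8, 5.82, 6.24, 2.85, 0.9 → Σ = 30.56
T = 30.56 / 14.07 = 2.171997… → 2.17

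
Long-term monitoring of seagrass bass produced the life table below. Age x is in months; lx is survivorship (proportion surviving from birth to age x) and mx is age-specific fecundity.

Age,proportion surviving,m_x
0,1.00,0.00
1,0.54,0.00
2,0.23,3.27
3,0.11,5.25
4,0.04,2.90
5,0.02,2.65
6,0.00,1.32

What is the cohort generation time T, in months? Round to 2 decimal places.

lx·mx: 0, 0, 0.7521, 0.5775, 0.116, 0.053, 0 → R0 = 1.4986
x·lx·mx: 0, 0, 1.5042, 1.7325, 0.464, 0.265, 0 → Σ = 3.9657
T = 3.9657 / 1.4986 = 2.64627… → 2.65

2.65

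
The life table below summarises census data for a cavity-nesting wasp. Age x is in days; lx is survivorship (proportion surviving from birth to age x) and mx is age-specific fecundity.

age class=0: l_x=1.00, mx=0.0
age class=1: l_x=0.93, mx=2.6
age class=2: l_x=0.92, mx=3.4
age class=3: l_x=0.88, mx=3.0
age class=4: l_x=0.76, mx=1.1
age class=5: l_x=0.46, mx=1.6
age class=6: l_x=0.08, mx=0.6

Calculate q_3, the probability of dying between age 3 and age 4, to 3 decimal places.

q_3 = (l_3 − l_4) / l_3 = (0.88 − 0.76) / 0.88
     = 0.12 / 0.88 = 0.136364… → 0.136

0.136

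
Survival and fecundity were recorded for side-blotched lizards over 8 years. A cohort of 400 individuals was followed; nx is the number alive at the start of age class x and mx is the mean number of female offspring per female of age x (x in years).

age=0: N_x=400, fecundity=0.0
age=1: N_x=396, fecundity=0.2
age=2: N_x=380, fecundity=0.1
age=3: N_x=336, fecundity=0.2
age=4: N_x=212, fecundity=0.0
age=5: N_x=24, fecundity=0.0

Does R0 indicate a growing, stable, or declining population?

lx = nx/n0 = nx/400: 1, 0.99, 0.95, 0.84, 0.53, 0.06
R0 = Σ lx·mx = 0 + 0.198 + 0.095 + 0.168 + 0 + 0 = 0.461
R0 < 1, so the population is declining.

declining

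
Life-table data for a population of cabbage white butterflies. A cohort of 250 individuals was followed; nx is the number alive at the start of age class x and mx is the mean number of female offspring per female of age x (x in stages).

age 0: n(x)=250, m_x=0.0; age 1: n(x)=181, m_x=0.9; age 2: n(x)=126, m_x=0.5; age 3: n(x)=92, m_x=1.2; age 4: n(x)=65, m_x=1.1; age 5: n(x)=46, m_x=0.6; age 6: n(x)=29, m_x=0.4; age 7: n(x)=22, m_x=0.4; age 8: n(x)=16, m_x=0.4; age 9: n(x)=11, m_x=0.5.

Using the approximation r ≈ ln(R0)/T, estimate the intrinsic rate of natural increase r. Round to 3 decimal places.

0.230

lx = nx/n0 = nx/250: 1, 0.724, 0.504, 0.368, 0.26, 0.184, 0.116, 0.088, 0.064, 0.044
R0 = Σ lx·mx = 0 + 0.6516 + 0.252 + 0.4416 + 0.286 + 0.1104 + 0.0464 + 0.0352 + 0.0256 + 0.022 = 1.8708
Σ x·lx·mx = 5.104; T = 5.104/1.8708 = 2.72824…
r ≈ ln(R0)/T = ln(1.8708)/2.72824… = 0.22959… → 0.230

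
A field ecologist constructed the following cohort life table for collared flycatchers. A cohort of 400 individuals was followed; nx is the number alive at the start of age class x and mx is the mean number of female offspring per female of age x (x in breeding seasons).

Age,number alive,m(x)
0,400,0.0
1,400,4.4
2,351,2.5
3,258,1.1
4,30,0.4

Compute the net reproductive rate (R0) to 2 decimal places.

lx = nx/n0 = nx/400: 1, 1, 0.8775, 0.645, 0.075
lx·mx by age: 0, 4.4, 2.19375, 0.7095, 0.03
R0 = Σ lx·mx = 7.33325 → 7.33

7.33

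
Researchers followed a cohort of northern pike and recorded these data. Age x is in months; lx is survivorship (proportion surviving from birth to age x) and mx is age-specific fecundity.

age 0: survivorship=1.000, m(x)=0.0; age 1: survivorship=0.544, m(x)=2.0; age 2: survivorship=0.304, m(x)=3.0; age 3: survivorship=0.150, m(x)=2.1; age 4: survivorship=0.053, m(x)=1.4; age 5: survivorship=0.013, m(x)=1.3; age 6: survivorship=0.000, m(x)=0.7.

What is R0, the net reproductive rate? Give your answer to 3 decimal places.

lx·mx by age: 0, 1.088, 0.912, 0.315, 0.0742, 0.0169, 0
R0 = Σ lx·mx = 2.4061 → 2.406

2.406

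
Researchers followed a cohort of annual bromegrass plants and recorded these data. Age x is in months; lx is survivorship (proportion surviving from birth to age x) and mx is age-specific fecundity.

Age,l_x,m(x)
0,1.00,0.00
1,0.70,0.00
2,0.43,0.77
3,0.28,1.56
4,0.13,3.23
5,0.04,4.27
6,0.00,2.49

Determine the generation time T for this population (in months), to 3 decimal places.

3.317

lx·mx: 0, 0, 0.3311, 0.4368, 0.4199, 0.1708, 0 → R0 = 1.3586
x·lx·mx: 0, 0, 0.6622, 1.3104, 1.6796, 0.854, 0 → Σ = 4.5062
T = 4.5062 / 1.3586 = 3.316797… → 3.317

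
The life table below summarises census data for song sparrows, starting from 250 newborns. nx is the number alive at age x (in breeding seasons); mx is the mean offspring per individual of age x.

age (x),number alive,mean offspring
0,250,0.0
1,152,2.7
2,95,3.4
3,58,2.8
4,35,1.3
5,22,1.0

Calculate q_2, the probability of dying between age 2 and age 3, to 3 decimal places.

0.389

lx = nx/n0 = nx/250: 1, 0.608, 0.38, 0.232, 0.14, 0.088
q_2 = (l_2 − l_3) / l_2 = (0.38 − 0.232) / 0.38
     = 0.148 / 0.38 = 0.389474… → 0.389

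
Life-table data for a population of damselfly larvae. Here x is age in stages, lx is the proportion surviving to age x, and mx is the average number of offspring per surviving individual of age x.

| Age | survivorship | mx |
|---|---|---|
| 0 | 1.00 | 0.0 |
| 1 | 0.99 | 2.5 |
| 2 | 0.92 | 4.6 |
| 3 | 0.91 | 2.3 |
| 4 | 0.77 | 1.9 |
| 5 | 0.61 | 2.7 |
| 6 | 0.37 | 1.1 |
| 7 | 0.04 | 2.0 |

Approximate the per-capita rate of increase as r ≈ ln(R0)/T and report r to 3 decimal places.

R0 = Σ lx·mx = 0 + 2.475 + 4.232 + 2.093 + 1.463 + 1.647 + 0.407 + 0.08 = 12.397
Σ x·lx·mx = 34.307; T = 34.307/12.397 = 2.76736…
r ≈ ln(R0)/T = ln(12.397)/2.76736… = 0.90969… → 0.910

0.910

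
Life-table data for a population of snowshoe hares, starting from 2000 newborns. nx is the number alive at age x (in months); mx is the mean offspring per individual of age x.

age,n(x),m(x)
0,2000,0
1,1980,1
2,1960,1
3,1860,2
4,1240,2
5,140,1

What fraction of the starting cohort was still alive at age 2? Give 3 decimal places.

0.980

l_2 = n_2/n_0 = 1960/2000 = 0.98 → 0.980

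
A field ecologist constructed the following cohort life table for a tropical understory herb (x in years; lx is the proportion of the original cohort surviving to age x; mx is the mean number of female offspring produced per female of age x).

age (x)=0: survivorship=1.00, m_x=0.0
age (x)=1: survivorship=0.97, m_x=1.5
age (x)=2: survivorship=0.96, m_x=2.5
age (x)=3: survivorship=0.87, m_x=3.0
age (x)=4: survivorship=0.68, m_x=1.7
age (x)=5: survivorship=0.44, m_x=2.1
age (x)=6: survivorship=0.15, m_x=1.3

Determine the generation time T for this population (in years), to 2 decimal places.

lx·mx: 0, 1.455, 2.4, 2.61, 1.156, 0.924, 0.195 → R0 = 8.74
x·lx·mx: 0, 1.455, 4.8, 7.83, 4.624, 4.62, 1.17 → Σ = 24.499
T = 24.499 / 8.74 = 2.803089… → 2.80

2.80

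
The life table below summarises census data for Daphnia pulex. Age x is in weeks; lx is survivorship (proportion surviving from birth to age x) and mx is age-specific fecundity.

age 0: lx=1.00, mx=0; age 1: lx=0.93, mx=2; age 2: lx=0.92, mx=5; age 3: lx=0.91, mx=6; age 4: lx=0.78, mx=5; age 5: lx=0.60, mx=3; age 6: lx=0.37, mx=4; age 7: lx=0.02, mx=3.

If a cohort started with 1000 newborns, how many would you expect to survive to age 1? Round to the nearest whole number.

Expected survivors = N0 · l_1 = 1000 × 0.93 = 930 → 930

930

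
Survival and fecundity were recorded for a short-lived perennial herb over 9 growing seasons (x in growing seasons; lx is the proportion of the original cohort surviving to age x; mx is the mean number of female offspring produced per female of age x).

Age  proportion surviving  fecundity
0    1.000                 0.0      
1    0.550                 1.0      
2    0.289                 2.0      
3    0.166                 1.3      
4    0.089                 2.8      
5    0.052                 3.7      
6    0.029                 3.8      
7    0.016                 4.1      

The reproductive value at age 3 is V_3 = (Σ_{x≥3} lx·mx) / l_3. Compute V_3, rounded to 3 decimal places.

lx·mx for x ≥ 3: 0.2158, 0.2492, 0.1924, 0.1102, 0.0656 → sum = 0.8332
V_3 = 0.8332 / l_3 = 0.8332 / 0.166 = 5.019277… → 5.019

5.019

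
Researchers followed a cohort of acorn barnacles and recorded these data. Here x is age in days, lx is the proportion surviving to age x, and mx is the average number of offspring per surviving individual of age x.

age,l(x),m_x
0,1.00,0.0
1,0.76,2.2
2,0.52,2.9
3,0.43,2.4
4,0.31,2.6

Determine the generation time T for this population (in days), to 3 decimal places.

2.194

lx·mx: 0, 1.672, 1.508, 1.032, 0.806 → R0 = 5.018
x·lx·mx: 0, 1.672, 3.016, 3.096, 3.224 → Σ = 11.008
T = 11.008 / 5.018 = 2.193703… → 2.194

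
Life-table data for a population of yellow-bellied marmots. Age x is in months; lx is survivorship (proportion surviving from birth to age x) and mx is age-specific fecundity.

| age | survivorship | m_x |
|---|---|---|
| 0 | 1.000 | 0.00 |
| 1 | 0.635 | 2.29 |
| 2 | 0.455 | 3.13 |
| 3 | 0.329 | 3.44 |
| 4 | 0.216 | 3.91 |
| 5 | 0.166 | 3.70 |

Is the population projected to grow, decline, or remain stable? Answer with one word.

R0 = Σ lx·mx = 0 + 1.45415 + 1.42415 + 1.13176 + 0.84456 + 0.6142 = 5.46882
R0 > 1, so the population is growing.

growing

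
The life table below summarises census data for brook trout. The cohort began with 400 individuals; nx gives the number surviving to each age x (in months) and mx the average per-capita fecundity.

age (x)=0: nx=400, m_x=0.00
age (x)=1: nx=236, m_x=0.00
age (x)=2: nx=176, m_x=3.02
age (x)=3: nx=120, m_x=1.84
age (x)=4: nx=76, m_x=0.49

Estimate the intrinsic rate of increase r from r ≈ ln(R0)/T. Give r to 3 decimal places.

0.286

lx = nx/n0 = nx/400: 1, 0.59, 0.44, 0.3, 0.19
R0 = Σ lx·mx = 0 + 0 + 1.3288 + 0.552 + 0.0931 = 1.9739
Σ x·lx·mx = 4.686; T = 4.686/1.9739 = 2.37398…
r ≈ ln(R0)/T = ln(1.9739)/2.37398… = 0.28644… → 0.286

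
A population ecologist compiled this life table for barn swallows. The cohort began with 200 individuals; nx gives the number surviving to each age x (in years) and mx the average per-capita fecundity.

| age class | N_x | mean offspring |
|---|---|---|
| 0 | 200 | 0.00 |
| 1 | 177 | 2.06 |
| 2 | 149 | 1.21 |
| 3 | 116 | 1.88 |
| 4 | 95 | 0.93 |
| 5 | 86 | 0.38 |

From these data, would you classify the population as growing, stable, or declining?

lx = nx/n0 = nx/200: 1, 0.885, 0.745, 0.58, 0.475, 0.43
R0 = Σ lx·mx = 0 + 1.8231 + 0.90145 + 1.0904 + 0.44175 + 0.1634 = 4.4201
R0 > 1, so the population is growing.

growing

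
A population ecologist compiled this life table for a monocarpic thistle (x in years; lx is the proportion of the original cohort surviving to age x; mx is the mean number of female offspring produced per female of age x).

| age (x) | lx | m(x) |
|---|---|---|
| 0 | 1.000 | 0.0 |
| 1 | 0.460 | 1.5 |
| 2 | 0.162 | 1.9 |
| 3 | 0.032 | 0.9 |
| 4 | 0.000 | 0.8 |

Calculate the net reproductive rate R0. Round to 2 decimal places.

1.03

lx·mx by age: 0, 0.69, 0.3078, 0.0288, 0
R0 = Σ lx·mx = 1.0266 → 1.03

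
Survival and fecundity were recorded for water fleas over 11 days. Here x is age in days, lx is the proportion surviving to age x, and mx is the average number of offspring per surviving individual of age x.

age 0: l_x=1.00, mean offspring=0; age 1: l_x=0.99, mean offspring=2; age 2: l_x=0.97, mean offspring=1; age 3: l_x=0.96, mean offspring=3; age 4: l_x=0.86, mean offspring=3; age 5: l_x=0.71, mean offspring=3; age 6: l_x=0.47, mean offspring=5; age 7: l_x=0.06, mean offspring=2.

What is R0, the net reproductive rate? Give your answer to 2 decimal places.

lx·mx by age: 0, 1.98, 0.97, 2.88, 2.58, 2.13, 2.35, 0.12
R0 = Σ lx·mx = 13.01 → 13.01

13.01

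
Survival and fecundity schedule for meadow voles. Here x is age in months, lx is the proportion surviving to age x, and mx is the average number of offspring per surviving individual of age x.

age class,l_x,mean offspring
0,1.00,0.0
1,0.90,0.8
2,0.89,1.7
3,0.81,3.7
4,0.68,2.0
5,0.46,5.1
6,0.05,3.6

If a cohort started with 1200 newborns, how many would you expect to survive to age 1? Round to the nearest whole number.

Expected survivors = N0 · l_1 = 1200 × 0.90 = 1080 → 1080

1080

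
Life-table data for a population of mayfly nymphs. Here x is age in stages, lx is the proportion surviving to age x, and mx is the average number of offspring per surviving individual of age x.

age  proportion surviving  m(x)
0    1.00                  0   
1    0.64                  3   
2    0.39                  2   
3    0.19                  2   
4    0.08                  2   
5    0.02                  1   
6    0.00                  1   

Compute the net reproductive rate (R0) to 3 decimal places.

3.260

lx·mx by age: 0, 1.92, 0.78, 0.38, 0.16, 0.02, 0
R0 = Σ lx·mx = 3.26 → 3.260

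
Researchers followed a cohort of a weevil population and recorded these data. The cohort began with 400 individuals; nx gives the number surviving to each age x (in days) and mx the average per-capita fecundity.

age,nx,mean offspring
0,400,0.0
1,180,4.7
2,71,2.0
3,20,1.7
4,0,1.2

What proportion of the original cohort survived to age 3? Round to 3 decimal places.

l_3 = n_3/n_0 = 20/400 = 0.05 → 0.050

0.050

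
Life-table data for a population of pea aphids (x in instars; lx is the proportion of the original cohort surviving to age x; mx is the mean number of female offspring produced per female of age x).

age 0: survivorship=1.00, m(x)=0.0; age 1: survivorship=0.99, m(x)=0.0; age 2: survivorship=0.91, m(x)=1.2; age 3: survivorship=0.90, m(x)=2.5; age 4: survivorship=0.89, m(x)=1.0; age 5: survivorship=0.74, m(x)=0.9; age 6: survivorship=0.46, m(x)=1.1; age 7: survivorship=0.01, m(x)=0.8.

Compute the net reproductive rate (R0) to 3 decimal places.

lx·mx by age: 0, 0, 1.092, 2.25, 0.89, 0.666, 0.506, 0.008
R0 = Σ lx·mx = 5.412 → 5.412

5.412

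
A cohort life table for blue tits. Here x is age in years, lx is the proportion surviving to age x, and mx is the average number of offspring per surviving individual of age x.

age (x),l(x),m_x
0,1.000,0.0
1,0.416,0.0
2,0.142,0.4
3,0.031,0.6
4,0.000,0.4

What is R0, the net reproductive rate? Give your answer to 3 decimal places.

0.075

lx·mx by age: 0, 0, 0.0568, 0.0186, 0
R0 = Σ lx·mx = 0.0754 → 0.075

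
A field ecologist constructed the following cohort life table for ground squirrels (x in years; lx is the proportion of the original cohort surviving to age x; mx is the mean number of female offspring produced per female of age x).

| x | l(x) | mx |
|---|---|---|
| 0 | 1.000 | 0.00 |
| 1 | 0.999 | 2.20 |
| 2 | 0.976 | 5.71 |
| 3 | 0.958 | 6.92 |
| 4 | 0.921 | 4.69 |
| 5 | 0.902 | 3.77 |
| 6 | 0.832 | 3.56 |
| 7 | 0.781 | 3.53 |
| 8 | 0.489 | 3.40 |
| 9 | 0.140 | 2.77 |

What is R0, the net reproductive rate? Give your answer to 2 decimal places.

29.89

lx·mx by age: 0, 2.1978, 5.57296, 6.62936, 4.31949, 3.40054, 2.96192, 2.75693, 1.6626, 0.3878
R0 = Σ lx·mx = 29.8894 → 29.89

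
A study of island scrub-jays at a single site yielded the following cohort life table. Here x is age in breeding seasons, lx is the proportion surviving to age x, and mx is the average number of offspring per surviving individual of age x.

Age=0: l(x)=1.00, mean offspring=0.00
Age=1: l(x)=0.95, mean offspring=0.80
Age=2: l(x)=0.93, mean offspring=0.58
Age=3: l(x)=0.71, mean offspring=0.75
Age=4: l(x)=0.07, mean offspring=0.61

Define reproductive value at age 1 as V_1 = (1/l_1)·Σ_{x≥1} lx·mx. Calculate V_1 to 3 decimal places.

1.973

lx·mx for x ≥ 1: 0.76, 0.5394, 0.5325, 0.0427 → sum = 1.8746
V_1 = 1.8746 / l_1 = 1.8746 / 0.95 = 1.973263… → 1.973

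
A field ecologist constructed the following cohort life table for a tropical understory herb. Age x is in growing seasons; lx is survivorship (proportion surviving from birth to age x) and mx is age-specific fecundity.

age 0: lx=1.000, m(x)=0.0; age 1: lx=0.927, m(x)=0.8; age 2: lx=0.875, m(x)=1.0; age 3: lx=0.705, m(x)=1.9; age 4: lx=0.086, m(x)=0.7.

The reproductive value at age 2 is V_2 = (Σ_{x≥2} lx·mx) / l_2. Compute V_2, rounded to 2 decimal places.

2.60

lx·mx for x ≥ 2: 0.875, 1.3395, 0.0602 → sum = 2.2747
V_2 = 2.2747 / l_2 = 2.2747 / 0.875 = 2.599657… → 2.60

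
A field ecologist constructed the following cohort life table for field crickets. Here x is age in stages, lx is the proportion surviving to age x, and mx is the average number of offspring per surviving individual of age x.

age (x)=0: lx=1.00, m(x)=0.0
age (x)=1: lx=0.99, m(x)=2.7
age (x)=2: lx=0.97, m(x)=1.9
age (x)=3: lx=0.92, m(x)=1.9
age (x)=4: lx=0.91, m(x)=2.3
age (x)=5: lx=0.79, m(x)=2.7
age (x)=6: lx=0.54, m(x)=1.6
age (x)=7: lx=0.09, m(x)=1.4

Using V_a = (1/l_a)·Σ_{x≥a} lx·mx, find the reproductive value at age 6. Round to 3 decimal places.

1.833

lx·mx for x ≥ 6: 0.864, 0.126 → sum = 0.99
V_6 = 0.99 / l_6 = 0.99 / 0.54 = 1.833333… → 1.833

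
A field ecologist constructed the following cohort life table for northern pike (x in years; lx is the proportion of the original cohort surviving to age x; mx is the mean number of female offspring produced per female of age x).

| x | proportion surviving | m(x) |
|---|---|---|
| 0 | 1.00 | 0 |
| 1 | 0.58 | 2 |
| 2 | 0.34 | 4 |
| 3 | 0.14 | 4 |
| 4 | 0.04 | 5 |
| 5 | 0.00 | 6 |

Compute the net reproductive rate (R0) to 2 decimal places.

3.28

lx·mx by age: 0, 1.16, 1.36, 0.56, 0.2, 0
R0 = Σ lx·mx = 3.28 → 3.28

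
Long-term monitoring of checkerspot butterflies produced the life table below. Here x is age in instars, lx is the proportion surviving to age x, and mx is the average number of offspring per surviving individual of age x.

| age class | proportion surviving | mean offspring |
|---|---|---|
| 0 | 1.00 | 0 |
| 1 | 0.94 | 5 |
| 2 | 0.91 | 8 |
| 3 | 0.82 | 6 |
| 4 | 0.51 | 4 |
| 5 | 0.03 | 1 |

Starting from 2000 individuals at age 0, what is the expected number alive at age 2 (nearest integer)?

1820

Expected survivors = N0 · l_2 = 2000 × 0.91 = 1820 → 1820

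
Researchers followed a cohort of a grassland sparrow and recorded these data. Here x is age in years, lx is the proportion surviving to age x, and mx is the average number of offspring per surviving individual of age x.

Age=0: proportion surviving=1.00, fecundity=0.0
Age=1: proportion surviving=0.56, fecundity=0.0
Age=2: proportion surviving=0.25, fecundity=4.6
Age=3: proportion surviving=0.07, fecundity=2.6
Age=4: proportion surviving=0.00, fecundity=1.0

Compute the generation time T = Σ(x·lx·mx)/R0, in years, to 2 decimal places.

2.14

lx·mx: 0, 0, 1.15, 0.182, 0 → R0 = 1.332
x·lx·mx: 0, 0, 2.3, 0.546, 0 → Σ = 2.846
T = 2.846 / 1.332 = 2.136637… → 2.14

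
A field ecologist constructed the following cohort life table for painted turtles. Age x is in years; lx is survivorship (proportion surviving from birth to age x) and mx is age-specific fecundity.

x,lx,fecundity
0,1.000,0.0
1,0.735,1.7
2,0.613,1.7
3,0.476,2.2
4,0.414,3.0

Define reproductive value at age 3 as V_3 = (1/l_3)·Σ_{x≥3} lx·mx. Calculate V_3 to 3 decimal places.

lx·mx for x ≥ 3: 1.0472, 1.242 → sum = 2.2892
V_3 = 2.2892 / l_3 = 2.2892 / 0.476 = 4.809244… → 4.809

4.809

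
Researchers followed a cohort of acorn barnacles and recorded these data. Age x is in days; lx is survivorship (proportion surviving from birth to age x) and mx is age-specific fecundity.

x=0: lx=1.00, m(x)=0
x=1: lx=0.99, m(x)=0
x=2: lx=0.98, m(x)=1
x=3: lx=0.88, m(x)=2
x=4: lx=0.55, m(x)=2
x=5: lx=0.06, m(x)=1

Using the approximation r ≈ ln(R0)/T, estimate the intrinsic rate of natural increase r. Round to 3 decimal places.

0.445

R0 = Σ lx·mx = 0 + 0 + 0.98 + 1.76 + 1.1 + 0.06 = 3.9
Σ x·lx·mx = 11.94; T = 11.94/3.9 = 3.06154…
r ≈ ln(R0)/T = ln(3.9)/3.06154… = 0.44454… → 0.445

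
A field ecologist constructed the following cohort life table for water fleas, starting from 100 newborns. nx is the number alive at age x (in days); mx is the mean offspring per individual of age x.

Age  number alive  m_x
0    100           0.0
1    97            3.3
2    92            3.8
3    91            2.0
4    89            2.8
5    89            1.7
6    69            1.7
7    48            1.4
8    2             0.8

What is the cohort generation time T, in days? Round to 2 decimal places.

3.13

lx = nx/n0 = nx/100: 1, 0.97, 0.92, 0.91, 0.89, 0.89, 0.69, 0.48, 0.02
lx·mx: 0, 3.201, 3.496, 1.82, 2.492, 1.513, 1.173, 0.672, 0.016 → R0 = 14.383
x·lx·mx: 0, 3.201, 6.992, 5.46, 9.968, 7.565, 7.038, 4.704, 0.128 → Σ = 45.056
T = 45.056 / 14.383 = 3.132587… → 3.13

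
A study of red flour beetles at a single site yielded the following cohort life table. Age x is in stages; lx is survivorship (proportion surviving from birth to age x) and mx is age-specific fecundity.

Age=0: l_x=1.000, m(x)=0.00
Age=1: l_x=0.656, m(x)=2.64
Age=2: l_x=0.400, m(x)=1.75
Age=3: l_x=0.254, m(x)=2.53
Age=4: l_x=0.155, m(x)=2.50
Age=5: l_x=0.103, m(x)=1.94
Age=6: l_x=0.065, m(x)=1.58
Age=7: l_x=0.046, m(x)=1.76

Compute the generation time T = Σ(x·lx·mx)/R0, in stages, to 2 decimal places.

lx·mx: 0, 1.73184, 0.7, 0.64262, 0.3875, 0.19982, 0.1027, 0.08096 → R0 = 3.84544
x·lx·mx: 0, 1.73184, 1.4, 1.92786, 1.55, 0.9991, 0.6162, 0.56672 → Σ = 8.79172
T = 8.79172 / 3.84544 = 2.286272… → 2.29

2.29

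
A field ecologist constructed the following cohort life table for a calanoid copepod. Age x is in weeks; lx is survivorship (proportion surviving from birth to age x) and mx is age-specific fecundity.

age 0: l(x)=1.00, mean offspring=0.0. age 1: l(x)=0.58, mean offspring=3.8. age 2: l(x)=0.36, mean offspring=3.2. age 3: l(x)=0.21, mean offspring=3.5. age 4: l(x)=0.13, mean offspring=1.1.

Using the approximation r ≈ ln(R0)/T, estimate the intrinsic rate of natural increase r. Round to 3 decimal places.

0.839

R0 = Σ lx·mx = 0 + 2.204 + 1.152 + 0.735 + 0.143 = 4.234
Σ x·lx·mx = 7.285; T = 7.285/4.234 = 1.7206…
r ≈ ln(R0)/T = ln(4.234)/1.7206… = 0.83875… → 0.839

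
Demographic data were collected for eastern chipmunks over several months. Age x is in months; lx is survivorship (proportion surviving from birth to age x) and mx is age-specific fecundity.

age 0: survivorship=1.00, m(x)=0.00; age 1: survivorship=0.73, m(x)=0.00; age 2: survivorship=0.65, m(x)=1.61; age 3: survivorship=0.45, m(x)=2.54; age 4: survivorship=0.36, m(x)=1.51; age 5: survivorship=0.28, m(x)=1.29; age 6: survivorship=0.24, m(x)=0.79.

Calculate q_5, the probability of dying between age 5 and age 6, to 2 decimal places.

0.14

q_5 = (l_5 − l_6) / l_5 = (0.28 − 0.24) / 0.28
     = 0.04 / 0.28 = 0.142857… → 0.14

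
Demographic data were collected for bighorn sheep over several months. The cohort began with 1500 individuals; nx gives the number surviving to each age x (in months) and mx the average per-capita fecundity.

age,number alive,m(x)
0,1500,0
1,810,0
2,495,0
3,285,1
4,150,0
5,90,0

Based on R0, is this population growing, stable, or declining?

lx = nx/n0 = nx/1500: 1, 0.54, 0.33, 0.19, 0.1, 0.06
R0 = Σ lx·mx = 0 + 0 + 0 + 0.19 + 0 + 0 = 0.19
R0 < 1, so the population is declining.

declining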